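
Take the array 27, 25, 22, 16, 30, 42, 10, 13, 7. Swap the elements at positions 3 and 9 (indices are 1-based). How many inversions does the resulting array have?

Positions 3 and 9 hold 22 and 7; after swapping, the array is [27, 25, 7, 16, 30, 42, 10, 13, 22].
For each element, count later entries that are smaller:
27 → 25, 7, 16, 10, 13, 22 → 6
25 → 7, 16, 10, 13, 22 → 5
7 → none → 0
16 → 10, 13 → 2
30 → 10, 13, 22 → 3
42 → 10, 13, 22 → 3
10 → none → 0
13 → none → 0
22 → none → 0
Sum: 6 + 5 + 0 + 2 + 3 + 3 + 0 + 0 + 0 = 19

There are 19 inversions.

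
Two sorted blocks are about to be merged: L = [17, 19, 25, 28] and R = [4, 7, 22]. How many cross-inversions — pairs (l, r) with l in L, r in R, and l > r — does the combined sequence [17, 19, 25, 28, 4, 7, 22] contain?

10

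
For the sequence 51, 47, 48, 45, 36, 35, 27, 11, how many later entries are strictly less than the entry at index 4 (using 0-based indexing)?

The element at index 4 is 36.
Elements after it: 35, 27, 11
Those smaller than 36: 35, 27, 11

3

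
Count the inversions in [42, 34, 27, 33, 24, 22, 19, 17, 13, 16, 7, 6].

Count, for each position, how many later elements it exceeds:
42: 11
34: 10
27: 8
33: 8
24: 7
22: 6
19: 5
17: 4
13: 2
16: 2
7: 1
6: 0
Sum: 11 + 10 + 8 + 8 + 7 + 6 + 5 + 4 + 2 + 2 + 1 + 0 = 64

64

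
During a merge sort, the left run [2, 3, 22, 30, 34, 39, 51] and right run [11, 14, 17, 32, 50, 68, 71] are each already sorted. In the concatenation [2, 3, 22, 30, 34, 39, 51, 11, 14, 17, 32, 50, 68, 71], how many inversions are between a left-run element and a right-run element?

Count, for every r in R, how many entries of L exceed r:
r = 11: 22, 30, 34, 39, 51 → 5
r = 14: 22, 30, 34, 39, 51 → 5
r = 17: 22, 30, 34, 39, 51 → 5
r = 32: 34, 39, 51 → 3
r = 50: 51 → 1
r = 68: none → 0
r = 71: none → 0
Cross-inversions: 5 + 5 + 5 + 3 + 1 + 0 + 0 = 19

19 cross-inversions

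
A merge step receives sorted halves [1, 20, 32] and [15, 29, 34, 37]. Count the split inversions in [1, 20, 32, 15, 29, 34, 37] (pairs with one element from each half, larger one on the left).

3 split inversions

For each element r of the right run, count left-run elements greater than r:
r = 15: 20, 32 → 2
r = 29: 32 → 1
r = 34: none → 0
r = 37: none → 0
Cross-inversions: 2 + 1 + 0 + 0 = 3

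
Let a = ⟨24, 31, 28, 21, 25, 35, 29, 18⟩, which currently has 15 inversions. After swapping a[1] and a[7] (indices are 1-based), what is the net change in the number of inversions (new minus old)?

+5

Positions 1 and 7 hold 24 and 29; after swapping, the array is [29, 31, 28, 21, 25, 35, 24, 18].
Sweep left to right; for each value list the smaller values that follow it:
29: 5
31: 5
28: 4
21: 1
25: 2
35: 2
24: 1
18: 0
Sum: 5 + 5 + 4 + 1 + 2 + 2 + 1 + 0 = 20
Change: 20 − 15 = +5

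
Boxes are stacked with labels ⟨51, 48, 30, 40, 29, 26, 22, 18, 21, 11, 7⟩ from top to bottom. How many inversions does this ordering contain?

Count, for each position, how many later elements it exceeds:
51 → 48, 30, 40, 29, 26, 22, 18, 21, 11, 7 → 10
48 → 30, 40, 29, 26, 22, 18, 21, 11, 7 → 9
30 → 29, 26, 22, 18, 21, 11, 7 → 7
40 → 29, 26, 22, 18, 21, 11, 7 → 7
29 → 26, 22, 18, 21, 11, 7 → 6
26 → 22, 18, 21, 11, 7 → 5
22 → 18, 21, 11, 7 → 4
18 → 11, 7 → 2
21 → 11, 7 → 2
11 → 7 → 1
7 → none → 0
Sum: 10 + 9 + 7 + 7 + 6 + 5 + 4 + 2 + 2 + 1 + 0 = 53

53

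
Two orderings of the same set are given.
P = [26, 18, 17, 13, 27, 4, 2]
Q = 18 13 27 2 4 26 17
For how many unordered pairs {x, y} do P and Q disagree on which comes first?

Assign each item its position (1..7) in the first ordering, then rewrite the second ordering as that position sequence:
positions: 26→1, 18→2, 17→3, 13→4, 27→5, 4→6, 2→7
second ordering as positions: [2, 4, 5, 7, 6, 1, 3]
Discordant pairs = inversions in this position sequence.
2: 1 → 1
4: 1, 3 → 2
5: 1, 3 → 2
7: 6, 1, 3 → 3
6: 1, 3 → 2
1: 0
3: 0
Total: 1 + 2 + 2 + 3 + 2 + 0 + 0 = 10

There are 10 disagreeing pairs.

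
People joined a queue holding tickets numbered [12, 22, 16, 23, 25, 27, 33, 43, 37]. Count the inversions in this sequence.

There are 2 inversions.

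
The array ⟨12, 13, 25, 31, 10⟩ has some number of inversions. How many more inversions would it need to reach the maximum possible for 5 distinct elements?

6 inversions short

Maximum inversions for 5 distinct elements is C(5, 2) = 5·4/2 = 10.
Current inversions — for each element, count later smaller elements:
12: 1
13: 1
25: 1
31: 1
10: 0
Current total: 1 + 1 + 1 + 1 + 0 = 4
Shortfall: 10 − 4 = 6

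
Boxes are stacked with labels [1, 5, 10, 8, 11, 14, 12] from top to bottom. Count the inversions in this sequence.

2 inversions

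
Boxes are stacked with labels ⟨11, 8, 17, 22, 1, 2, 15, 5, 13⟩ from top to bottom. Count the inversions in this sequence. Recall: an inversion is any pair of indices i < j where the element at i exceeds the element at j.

19 inversions

Element-by-element contributions:
11 → 8, 1, 2, 5 → 4
8 → 1, 2, 5 → 3
17 → 1, 2, 15, 5, 13 → 5
22 → 1, 2, 15, 5, 13 → 5
1 → none → 0
2 → none → 0
15 → 5, 13 → 2
5 → none → 0
13 → none → 0
Sum: 4 + 3 + 5 + 5 + 0 + 0 + 2 + 0 + 0 = 19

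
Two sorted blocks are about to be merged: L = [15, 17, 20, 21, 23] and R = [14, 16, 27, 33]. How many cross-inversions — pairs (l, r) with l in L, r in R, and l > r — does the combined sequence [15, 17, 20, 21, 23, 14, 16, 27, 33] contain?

9

For each element r of the right run, count left-run elements greater than r:
r = 14: 15, 17, 20, 21, 23 → 5
r = 16: 17, 20, 21, 23 → 4
r = 27: none → 0
r = 33: none → 0
Cross-inversions: 5 + 4 + 0 + 0 = 9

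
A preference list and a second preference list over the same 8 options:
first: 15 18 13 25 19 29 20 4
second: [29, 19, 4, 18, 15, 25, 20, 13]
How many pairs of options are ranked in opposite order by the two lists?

17

Assign each item its position (1..8) in the first ordering, then rewrite the second ordering as that position sequence:
positions: 15→1, 18→2, 13→3, 25→4, 19→5, 29→6, 20→7, 4→8
second ordering as positions: [6, 5, 8, 2, 1, 4, 7, 3]
Discordant pairs = inversions in this position sequence.
6: 5, 2, 1, 4, 3 → 5
5: 2, 1, 4, 3 → 4
8: 2, 1, 4, 7, 3 → 5
2: 1 → 1
1: 0
4: 3 → 1
7: 3 → 1
3: 0
Total: 5 + 4 + 5 + 1 + 0 + 1 + 1 + 0 = 17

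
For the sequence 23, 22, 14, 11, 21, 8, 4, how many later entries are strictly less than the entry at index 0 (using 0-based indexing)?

6

The element at index 0 is 23.
Elements after it: 22, 14, 11, 21, 8, 4
Those smaller than 23: 22, 14, 11, 21, 8, 4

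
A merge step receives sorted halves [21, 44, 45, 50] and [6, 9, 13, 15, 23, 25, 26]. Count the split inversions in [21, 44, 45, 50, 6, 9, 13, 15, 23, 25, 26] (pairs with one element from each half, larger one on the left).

25 cross-inversions

Count, for every r in R, how many entries of L exceed r:
r = 6: 21, 44, 45, 50 → 4
r = 9: 21, 44, 45, 50 → 4
r = 13: 21, 44, 45, 50 → 4
r = 15: 21, 44, 45, 50 → 4
r = 23: 44, 45, 50 → 3
r = 25: 44, 45, 50 → 3
r = 26: 44, 45, 50 → 3
Cross-inversions: 4 + 4 + 4 + 4 + 3 + 3 + 3 = 25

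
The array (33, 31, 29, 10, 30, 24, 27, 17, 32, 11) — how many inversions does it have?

Inversions: 31

Element-by-element contributions:
33: 9
31: 7
29: 5
10: 0
30: 4
24: 2
27: 2
17: 1
32: 1
11: 0
Sum: 9 + 7 + 5 + 0 + 4 + 2 + 2 + 1 + 1 + 0 = 31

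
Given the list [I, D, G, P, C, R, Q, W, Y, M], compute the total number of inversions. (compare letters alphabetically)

There are 12 out-of-order pairs.

Sweep left to right; for each value list the smaller values that follow it:
I: 3
D: 1
G: 1
P: 2
C: 0
R: 2
Q: 1
W: 1
Y: 1
M: 0
Sum: 3 + 1 + 1 + 2 + 0 + 2 + 1 + 1 + 1 + 0 = 12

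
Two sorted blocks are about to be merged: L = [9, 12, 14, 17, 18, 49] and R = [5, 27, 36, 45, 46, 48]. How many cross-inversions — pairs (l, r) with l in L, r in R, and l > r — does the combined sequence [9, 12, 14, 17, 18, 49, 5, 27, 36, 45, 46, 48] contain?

11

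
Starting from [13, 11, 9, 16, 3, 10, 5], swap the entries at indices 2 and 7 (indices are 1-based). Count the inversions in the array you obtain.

10

Positions 2 and 7 hold 11 and 5; after swapping, the array is [13, 5, 9, 16, 3, 10, 11].
For each element, count later entries that are smaller:
13: 5
5: 1
9: 1
16: 3
3: 0
10: 0
11: 0
Sum: 5 + 1 + 1 + 3 + 0 + 0 + 0 = 10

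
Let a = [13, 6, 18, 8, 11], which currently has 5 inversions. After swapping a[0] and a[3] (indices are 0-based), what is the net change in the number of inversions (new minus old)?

-1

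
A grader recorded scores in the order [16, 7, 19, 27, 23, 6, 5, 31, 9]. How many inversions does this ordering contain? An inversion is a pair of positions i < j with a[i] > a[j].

Count, for each position, how many later elements it exceeds:
16 → 7, 6, 5, 9 → 4
7 → 6, 5 → 2
19 → 6, 5, 9 → 3
27 → 23, 6, 5, 9 → 4
23 → 6, 5, 9 → 3
6 → 5 → 1
5 → none → 0
31 → 9 → 1
9 → none → 0
Sum: 4 + 2 + 3 + 4 + 3 + 1 + 0 + 1 + 0 = 18

There are 18 inversions.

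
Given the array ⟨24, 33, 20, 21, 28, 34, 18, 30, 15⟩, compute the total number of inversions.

21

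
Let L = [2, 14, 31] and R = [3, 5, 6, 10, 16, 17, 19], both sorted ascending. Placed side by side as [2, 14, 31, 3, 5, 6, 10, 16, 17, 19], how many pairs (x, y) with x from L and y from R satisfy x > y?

Count, for every r in R, how many entries of L exceed r:
r = 3: 14, 31 → 2
r = 5: 14, 31 → 2
r = 6: 14, 31 → 2
r = 10: 14, 31 → 2
r = 16: 31 → 1
r = 17: 31 → 1
r = 19: 31 → 1
Cross-inversions: 2 + 2 + 2 + 2 + 1 + 1 + 1 = 11

11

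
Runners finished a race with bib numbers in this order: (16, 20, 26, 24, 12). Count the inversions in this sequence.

Count, for each position, how many later elements it exceeds:
16: 1
20: 1
26: 2
24: 1
12: 0
Sum: 1 + 1 + 2 + 1 + 0 = 5

5 out-of-order pairs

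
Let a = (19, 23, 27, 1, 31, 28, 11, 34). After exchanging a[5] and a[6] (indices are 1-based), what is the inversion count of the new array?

Positions 5 and 6 hold 31 and 28; after swapping, the array is [19, 23, 27, 1, 28, 31, 11, 34].
For each element, count later entries that are smaller:
19 → 1, 11 → 2
23 → 1, 11 → 2
27 → 1, 11 → 2
1 → none → 0
28 → 11 → 1
31 → 11 → 1
11 → none → 0
34 → none → 0
Sum: 2 + 2 + 2 + 0 + 1 + 1 + 0 + 0 = 8

8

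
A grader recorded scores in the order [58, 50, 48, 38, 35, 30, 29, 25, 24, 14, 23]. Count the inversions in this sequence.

Sweep left to right; for each value list the smaller values that follow it:
58 → 50, 48, 38, 35, 30, 29, 25, 24, 14, 23 → 10
50 → 48, 38, 35, 30, 29, 25, 24, 14, 23 → 9
48 → 38, 35, 30, 29, 25, 24, 14, 23 → 8
38 → 35, 30, 29, 25, 24, 14, 23 → 7
35 → 30, 29, 25, 24, 14, 23 → 6
30 → 29, 25, 24, 14, 23 → 5
29 → 25, 24, 14, 23 → 4
25 → 24, 14, 23 → 3
24 → 14, 23 → 2
14 → none → 0
23 → none → 0
Sum: 10 + 9 + 8 + 7 + 6 + 5 + 4 + 3 + 2 + 0 + 0 = 54

There are 54 out-of-order pairs.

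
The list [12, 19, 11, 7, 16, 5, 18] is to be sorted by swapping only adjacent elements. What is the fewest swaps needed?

12

The minimum number of adjacent swaps to sort an array equals its inversion count, since every such swap removes exactly one inversion.
Count inversions — for each element, later elements that are smaller:
12: 11, 7, 5 → 3
19: 11, 7, 16, 5, 18 → 5
11: 7, 5 → 2
7: 5 → 1
16: 5 → 1
5: none → 0
18: none → 0
Total inversions: 3 + 5 + 2 + 1 + 1 + 0 + 0 = 12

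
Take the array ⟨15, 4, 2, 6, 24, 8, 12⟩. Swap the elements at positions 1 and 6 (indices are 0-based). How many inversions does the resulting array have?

13

Positions 1 and 6 hold 4 and 12; after swapping, the array is [15, 12, 2, 6, 24, 8, 4].
Count, for each position, how many later elements it exceeds:
15: 5
12: 4
2: 0
6: 1
24: 2
8: 1
4: 0
Sum: 5 + 4 + 0 + 1 + 2 + 1 + 0 = 13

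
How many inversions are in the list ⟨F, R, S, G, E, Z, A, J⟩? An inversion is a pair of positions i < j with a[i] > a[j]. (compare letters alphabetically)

Sweep left to right; for each value list the smaller values that follow it:
F → E, A → 2
R → G, E, A, J → 4
S → G, E, A, J → 4
G → E, A → 2
E → A → 1
Z → A, J → 2
A → none → 0
J → none → 0
Sum: 2 + 4 + 4 + 2 + 1 + 2 + 0 + 0 = 15

15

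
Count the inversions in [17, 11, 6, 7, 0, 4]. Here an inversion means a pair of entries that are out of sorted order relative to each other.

13 out-of-order pairs

For each element, count later entries that are smaller:
17: 5
11: 4
6: 2
7: 2
0: 0
4: 0
Sum: 5 + 4 + 2 + 2 + 0 + 0 = 13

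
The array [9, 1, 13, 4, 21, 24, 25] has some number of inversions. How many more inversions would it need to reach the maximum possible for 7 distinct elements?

Maximum inversions for 7 distinct elements is C(7, 2) = 7·6/2 = 21.
Current inversions — for each element, count later smaller elements:
9: 2
1: 0
13: 1
4: 0
21: 0
24: 0
25: 0
Current total: 2 + 0 + 1 + 0 + 0 + 0 + 0 = 3
Shortfall: 21 − 3 = 18

18 inversions short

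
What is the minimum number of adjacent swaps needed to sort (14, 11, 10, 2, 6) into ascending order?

9

The minimum number of adjacent swaps to sort an array equals its inversion count, since every such swap removes exactly one inversion.
Count inversions — for each element, later elements that are smaller:
14: 11, 10, 2, 6 → 4
11: 10, 2, 6 → 3
10: 2, 6 → 2
2: none → 0
6: none → 0
Total inversions: 4 + 3 + 2 + 0 + 0 = 9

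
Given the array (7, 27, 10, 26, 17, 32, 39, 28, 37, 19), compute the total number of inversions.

Sweep left to right; for each value list the smaller values that follow it:
7 → none → 0
27 → 10, 26, 17, 19 → 4
10 → none → 0
26 → 17, 19 → 2
17 → none → 0
32 → 28, 19 → 2
39 → 28, 37, 19 → 3
28 → 19 → 1
37 → 19 → 1
19 → none → 0
Sum: 0 + 4 + 0 + 2 + 0 + 2 + 3 + 1 + 1 + 0 = 13

There are 13 inversions.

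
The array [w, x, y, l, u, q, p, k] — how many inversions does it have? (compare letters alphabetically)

Inversions: 22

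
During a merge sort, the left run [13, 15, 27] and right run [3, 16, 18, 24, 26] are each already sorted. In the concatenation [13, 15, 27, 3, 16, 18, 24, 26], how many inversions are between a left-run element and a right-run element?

Count, for every r in R, how many entries of L exceed r:
r = 3: 13, 15, 27 → 3
r = 16: 27 → 1
r = 18: 27 → 1
r = 24: 27 → 1
r = 26: 27 → 1
Cross-inversions: 3 + 1 + 1 + 1 + 1 = 7

7 split inversions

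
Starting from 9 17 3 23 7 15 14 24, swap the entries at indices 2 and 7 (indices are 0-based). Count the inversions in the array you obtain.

19 inversions

Positions 2 and 7 hold 3 and 24; after swapping, the array is [9, 17, 24, 23, 7, 15, 14, 3].
Count, for each position, how many later elements it exceeds:
9 → 7, 3 → 2
17 → 7, 15, 14, 3 → 4
24 → 23, 7, 15, 14, 3 → 5
23 → 7, 15, 14, 3 → 4
7 → 3 → 1
15 → 14, 3 → 2
14 → 3 → 1
3 → none → 0
Sum: 2 + 4 + 5 + 4 + 1 + 2 + 1 + 0 = 19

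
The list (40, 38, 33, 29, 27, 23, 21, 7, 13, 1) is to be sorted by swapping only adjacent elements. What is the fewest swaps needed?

44 adjacent swaps

Each adjacent swap fixes exactly one inversion, so the minimum swap count equals the number of inversions.
Count inversions — for each element, later elements that are smaller:
40: 38, 33, 29, 27, 23, 21, 7, 13, 1 → 9
38: 33, 29, 27, 23, 21, 7, 13, 1 → 8
33: 29, 27, 23, 21, 7, 13, 1 → 7
29: 27, 23, 21, 7, 13, 1 → 6
27: 23, 21, 7, 13, 1 → 5
23: 21, 7, 13, 1 → 4
21: 7, 13, 1 → 3
7: 1 → 1
13: 1 → 1
1: none → 0
Total inversions: 9 + 8 + 7 + 6 + 5 + 4 + 3 + 1 + 1 + 0 = 44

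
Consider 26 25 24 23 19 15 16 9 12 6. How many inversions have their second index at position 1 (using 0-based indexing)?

The element at index 1 is 25.
Elements before it: 26
Those larger than 25: 26

1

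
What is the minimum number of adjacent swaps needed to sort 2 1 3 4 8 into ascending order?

The minimum number of adjacent swaps to sort an array equals its inversion count, since every such swap removes exactly one inversion.
Count inversions — for each element, later elements that are smaller:
2: 1 → 1
1: none → 0
3: none → 0
4: none → 0
8: none → 0
Total inversions: 1 + 0 + 0 + 0 + 0 = 1

1 adjacent swap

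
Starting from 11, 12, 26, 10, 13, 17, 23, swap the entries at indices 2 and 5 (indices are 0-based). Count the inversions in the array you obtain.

5 inversions

Positions 2 and 5 hold 26 and 17; after swapping, the array is [11, 12, 17, 10, 13, 26, 23].
For each element, count later entries that are smaller:
11 → 10 → 1
12 → 10 → 1
17 → 10, 13 → 2
10 → none → 0
13 → none → 0
26 → 23 → 1
23 → none → 0
Sum: 1 + 1 + 2 + 0 + 0 + 1 + 0 = 5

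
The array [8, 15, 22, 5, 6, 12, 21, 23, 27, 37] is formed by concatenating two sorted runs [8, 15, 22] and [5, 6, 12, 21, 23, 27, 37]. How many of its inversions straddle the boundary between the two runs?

Take each right-half value and tally the left-half values above it:
r = 5: 8, 15, 22 → 3
r = 6: 8, 15, 22 → 3
r = 12: 15, 22 → 2
r = 21: 22 → 1
r = 23: none → 0
r = 27: none → 0
r = 37: none → 0
Cross-inversions: 3 + 3 + 2 + 1 + 0 + 0 + 0 = 9

9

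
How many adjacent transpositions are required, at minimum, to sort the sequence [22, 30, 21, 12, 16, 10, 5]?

19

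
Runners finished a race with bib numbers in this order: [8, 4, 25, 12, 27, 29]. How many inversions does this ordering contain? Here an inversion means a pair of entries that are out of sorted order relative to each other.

Inversions: 2

For each element, count later entries that are smaller:
8 → 4 → 1
4 → none → 0
25 → 12 → 1
12 → none → 0
27 → none → 0
29 → none → 0
Sum: 1 + 0 + 1 + 0 + 0 + 0 = 2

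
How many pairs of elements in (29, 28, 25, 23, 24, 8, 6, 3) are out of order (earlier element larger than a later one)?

There are 27 inversions.

For each element, count later entries that are smaller:
29: 7
28: 6
25: 5
23: 3
24: 3
8: 2
6: 1
3: 0
Sum: 7 + 6 + 5 + 3 + 3 + 2 + 1 + 0 = 27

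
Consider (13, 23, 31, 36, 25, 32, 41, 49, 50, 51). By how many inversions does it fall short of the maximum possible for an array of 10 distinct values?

Maximum inversions for 10 distinct elements is C(10, 2) = 10·9/2 = 45.
Current inversions — for each element, count later smaller elements:
13: 0
23: 0
31: 1
36: 2
25: 0
32: 0
41: 0
49: 0
50: 0
51: 0
Current total: 0 + 0 + 1 + 2 + 0 + 0 + 0 + 0 + 0 + 0 = 3
Shortfall: 45 − 3 = 42

42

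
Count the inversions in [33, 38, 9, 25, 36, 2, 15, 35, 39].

For each element, count later entries that are smaller:
33: 4
38: 6
9: 1
25: 2
36: 3
2: 0
15: 0
35: 0
39: 0
Sum: 4 + 6 + 1 + 2 + 3 + 0 + 0 + 0 + 0 = 16

16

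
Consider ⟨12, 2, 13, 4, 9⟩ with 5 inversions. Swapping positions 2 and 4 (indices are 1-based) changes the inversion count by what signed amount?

+1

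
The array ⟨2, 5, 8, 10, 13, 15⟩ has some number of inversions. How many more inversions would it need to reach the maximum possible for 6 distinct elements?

15 inversions short

Maximum inversions for 6 distinct elements is C(6, 2) = 6·5/2 = 15.
Current inversions — for each element, count later smaller elements:
2: 0
5: 0
8: 0
10: 0
13: 0
15: 0
Current total: 0 + 0 + 0 + 0 + 0 + 0 = 0
Shortfall: 15 − 0 = 15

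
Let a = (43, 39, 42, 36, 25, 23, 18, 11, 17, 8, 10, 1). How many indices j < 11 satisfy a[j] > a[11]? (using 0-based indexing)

The element at index 11 is 1.
Elements before it: 43, 39, 42, 36, 25, 23, 18, 11, 17, 8, 10
Those larger than 1: 43, 39, 42, 36, 25, 23, 18, 11, 17, 8, 10

11 such elements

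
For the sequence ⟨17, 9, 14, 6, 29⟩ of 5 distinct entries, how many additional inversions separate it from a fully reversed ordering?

5

Maximum inversions for 5 distinct elements is C(5, 2) = 5·4/2 = 10.
Current inversions — for each element, count later smaller elements:
17: 3
9: 1
14: 1
6: 0
29: 0
Current total: 3 + 1 + 1 + 0 + 0 = 5
Shortfall: 10 − 5 = 5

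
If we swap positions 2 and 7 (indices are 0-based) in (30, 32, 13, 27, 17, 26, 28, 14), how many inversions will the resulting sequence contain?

Positions 2 and 7 hold 13 and 14; after swapping, the array is [30, 32, 14, 27, 17, 26, 28, 13].
Count, for each position, how many later elements it exceeds:
30 → 14, 27, 17, 26, 28, 13 → 6
32 → 14, 27, 17, 26, 28, 13 → 6
14 → 13 → 1
27 → 17, 26, 13 → 3
17 → 13 → 1
26 → 13 → 1
28 → 13 → 1
13 → none → 0
Sum: 6 + 6 + 1 + 3 + 1 + 1 + 1 + 0 = 19

19 inversions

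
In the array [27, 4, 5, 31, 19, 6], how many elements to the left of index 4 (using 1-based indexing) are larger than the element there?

The element at index 4 is 31.
Elements before it: 27, 4, 5
None of them are larger than 31.

0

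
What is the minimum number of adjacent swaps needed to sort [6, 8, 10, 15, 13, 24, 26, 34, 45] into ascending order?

1 adjacent swap

Each adjacent swap fixes exactly one inversion, so the minimum swap count equals the number of inversions.
Count inversions — for each element, later elements that are smaller:
6: none → 0
8: none → 0
10: none → 0
15: 13 → 1
13: none → 0
24: none → 0
26: none → 0
34: none → 0
45: none → 0
Total inversions: 0 + 0 + 0 + 1 + 0 + 0 + 0 + 0 + 0 = 1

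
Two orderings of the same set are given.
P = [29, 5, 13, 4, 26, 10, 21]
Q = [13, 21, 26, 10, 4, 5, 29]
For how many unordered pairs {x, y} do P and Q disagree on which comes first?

16 disagreeing pairs

Assign each item its position (1..7) in the first ordering, then rewrite the second ordering as that position sequence:
positions: 29→1, 5→2, 13→3, 4→4, 26→5, 10→6, 21→7
second ordering as positions: [3, 7, 5, 6, 4, 2, 1]
Discordant pairs = inversions in this position sequence.
3: 2, 1 → 2
7: 5, 6, 4, 2, 1 → 5
5: 4, 2, 1 → 3
6: 4, 2, 1 → 3
4: 2, 1 → 2
2: 1 → 1
1: 0
Total: 2 + 5 + 3 + 3 + 2 + 1 + 0 = 16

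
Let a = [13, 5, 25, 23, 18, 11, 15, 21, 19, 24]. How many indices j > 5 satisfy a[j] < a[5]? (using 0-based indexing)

0

The element at index 5 is 11.
Elements after it: 15, 21, 19, 24
None of them are smaller than 11.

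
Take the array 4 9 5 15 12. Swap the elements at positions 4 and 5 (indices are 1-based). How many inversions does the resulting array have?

Positions 4 and 5 hold 15 and 12; after swapping, the array is [4, 9, 5, 12, 15].
Element-by-element contributions:
4: 0
9: 1
5: 0
12: 0
15: 0
Sum: 0 + 1 + 0 + 0 + 0 = 1

1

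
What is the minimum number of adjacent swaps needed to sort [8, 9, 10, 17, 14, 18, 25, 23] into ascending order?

The minimum number of adjacent swaps to sort an array equals its inversion count, since every such swap removes exactly one inversion.
Count inversions — for each element, later elements that are smaller:
8: none → 0
9: none → 0
10: none → 0
17: 14 → 1
14: none → 0
18: none → 0
25: 23 → 1
23: none → 0
Total inversions: 0 + 0 + 0 + 1 + 0 + 0 + 1 + 0 = 2

2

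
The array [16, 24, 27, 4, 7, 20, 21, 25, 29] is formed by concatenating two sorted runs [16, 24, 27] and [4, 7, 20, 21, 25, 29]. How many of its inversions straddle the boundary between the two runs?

Count, for every r in R, how many entries of L exceed r:
r = 4: 16, 24, 27 → 3
r = 7: 16, 24, 27 → 3
r = 20: 24, 27 → 2
r = 21: 24, 27 → 2
r = 25: 27 → 1
r = 29: none → 0
Cross-inversions: 3 + 3 + 2 + 2 + 1 + 0 = 11

11 cross-inversions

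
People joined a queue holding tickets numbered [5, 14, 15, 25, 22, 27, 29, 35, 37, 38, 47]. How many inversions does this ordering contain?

Sweep left to right; for each value list the smaller values that follow it:
5: 0
14: 0
15: 0
25: 1
22: 0
27: 0
29: 0
35: 0
37: 0
38: 0
47: 0
Sum: 0 + 0 + 0 + 1 + 0 + 0 + 0 + 0 + 0 + 0 + 0 = 1

1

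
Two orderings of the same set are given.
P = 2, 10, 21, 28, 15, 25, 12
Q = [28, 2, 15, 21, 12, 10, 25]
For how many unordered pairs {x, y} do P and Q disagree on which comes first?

8 disagreeing pairs

Assign each item its position (1..7) in the first ordering, then rewrite the second ordering as that position sequence:
positions: 2→1, 10→2, 21→3, 28→4, 15→5, 25→6, 12→7
second ordering as positions: [4, 1, 5, 3, 7, 2, 6]
Discordant pairs = inversions in this position sequence.
4: 1, 3, 2 → 3
1: 0
5: 3, 2 → 2
3: 2 → 1
7: 2, 6 → 2
2: 0
6: 0
Total: 3 + 0 + 2 + 1 + 2 + 0 + 0 = 8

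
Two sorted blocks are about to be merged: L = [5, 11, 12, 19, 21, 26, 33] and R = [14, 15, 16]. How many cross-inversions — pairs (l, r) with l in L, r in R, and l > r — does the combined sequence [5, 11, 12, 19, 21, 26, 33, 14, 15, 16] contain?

12 split inversions

For each element r of the right run, count left-run elements greater than r:
r = 14: 19, 21, 26, 33 → 4
r = 15: 19, 21, 26, 33 → 4
r = 16: 19, 21, 26, 33 → 4
Cross-inversions: 4 + 4 + 4 = 12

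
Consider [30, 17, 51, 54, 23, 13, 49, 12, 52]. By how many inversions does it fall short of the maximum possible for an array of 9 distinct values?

Maximum inversions for 9 distinct elements is C(9, 2) = 9·8/2 = 36.
Current inversions — for each element, count later smaller elements:
30: 4
17: 2
51: 4
54: 5
23: 2
13: 1
49: 1
12: 0
52: 0
Current total: 4 + 2 + 4 + 5 + 2 + 1 + 1 + 0 + 0 = 19
Shortfall: 36 − 19 = 17

17 inversions short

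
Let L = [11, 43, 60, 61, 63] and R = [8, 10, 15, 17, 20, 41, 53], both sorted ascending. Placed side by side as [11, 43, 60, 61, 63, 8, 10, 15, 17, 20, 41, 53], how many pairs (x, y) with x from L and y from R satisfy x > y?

Take each right-half value and tally the left-half values above it:
r = 8: 11, 43, 60, 61, 63 → 5
r = 10: 11, 43, 60, 61, 63 → 5
r = 15: 43, 60, 61, 63 → 4
r = 17: 43, 60, 61, 63 → 4
r = 20: 43, 60, 61, 63 → 4
r = 41: 43, 60, 61, 63 → 4
r = 53: 60, 61, 63 → 3
Cross-inversions: 5 + 5 + 4 + 4 + 4 + 4 + 3 = 29

There are 29 cross-inversions.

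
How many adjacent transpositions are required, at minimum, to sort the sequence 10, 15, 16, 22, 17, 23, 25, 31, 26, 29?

Minimum adjacent swaps = number of inversions (each swap of adjacent out-of-order elements removes one inversion and no swap can remove more).
Count inversions — for each element, later elements that are smaller:
10: none → 0
15: none → 0
16: none → 0
22: 17 → 1
17: none → 0
23: none → 0
25: none → 0
31: 26, 29 → 2
26: none → 0
29: none → 0
Total inversions: 0 + 0 + 0 + 1 + 0 + 0 + 0 + 2 + 0 + 0 = 3

There are 3 swaps.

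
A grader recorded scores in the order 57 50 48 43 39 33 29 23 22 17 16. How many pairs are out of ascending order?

55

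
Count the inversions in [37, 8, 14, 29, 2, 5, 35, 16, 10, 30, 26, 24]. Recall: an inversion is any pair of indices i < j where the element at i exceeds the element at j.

31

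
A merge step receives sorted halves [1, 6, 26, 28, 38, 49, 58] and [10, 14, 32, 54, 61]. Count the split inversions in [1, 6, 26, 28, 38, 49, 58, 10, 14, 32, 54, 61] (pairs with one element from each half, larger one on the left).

14

For each element r of the right run, count left-run elements greater than r:
r = 10: 26, 28, 38, 49, 58 → 5
r = 14: 26, 28, 38, 49, 58 → 5
r = 32: 38, 49, 58 → 3
r = 54: 58 → 1
r = 61: none → 0
Cross-inversions: 5 + 5 + 3 + 1 + 0 = 14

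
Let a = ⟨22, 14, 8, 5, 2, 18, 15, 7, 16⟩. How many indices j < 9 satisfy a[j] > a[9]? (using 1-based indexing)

2 such elements

The element at index 9 is 16.
Elements before it: 22, 14, 8, 5, 2, 18, 15, 7
Those larger than 16: 22, 18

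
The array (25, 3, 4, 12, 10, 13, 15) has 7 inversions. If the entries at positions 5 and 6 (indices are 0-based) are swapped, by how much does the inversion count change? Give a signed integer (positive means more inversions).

+1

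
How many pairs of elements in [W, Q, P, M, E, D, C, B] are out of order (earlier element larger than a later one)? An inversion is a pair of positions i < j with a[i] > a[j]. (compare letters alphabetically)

28

Element-by-element contributions:
W → Q, P, M, E, D, C, B → 7
Q → P, M, E, D, C, B → 6
P → M, E, D, C, B → 5
M → E, D, C, B → 4
E → D, C, B → 3
D → C, B → 2
C → B → 1
B → none → 0
Sum: 7 + 6 + 5 + 4 + 3 + 2 + 1 + 0 = 28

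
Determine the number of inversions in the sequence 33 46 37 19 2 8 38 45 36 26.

24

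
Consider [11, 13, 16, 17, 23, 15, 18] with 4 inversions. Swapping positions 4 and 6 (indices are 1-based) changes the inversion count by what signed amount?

-1

Positions 4 and 6 hold 17 and 15; after swapping, the array is [11, 13, 16, 15, 23, 17, 18].
For each element, count later entries that are smaller:
11: 0
13: 0
16: 1
15: 0
23: 2
17: 0
18: 0
Sum: 0 + 0 + 1 + 0 + 2 + 0 + 0 = 3
Change: 3 − 4 = -1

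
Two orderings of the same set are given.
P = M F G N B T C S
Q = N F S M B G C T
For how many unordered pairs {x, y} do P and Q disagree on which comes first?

Assign each item its position (1..8) in the first ordering, then rewrite the second ordering as that position sequence:
positions: M→1, F→2, G→3, N→4, B→5, T→6, C→7, S→8
second ordering as positions: [4, 2, 8, 1, 5, 3, 7, 6]
Discordant pairs = inversions in this position sequence.
4: 2, 1, 3 → 3
2: 1 → 1
8: 1, 5, 3, 7, 6 → 5
1: 0
5: 3 → 1
3: 0
7: 6 → 1
6: 0
Total: 3 + 1 + 5 + 0 + 1 + 0 + 1 + 0 = 11

11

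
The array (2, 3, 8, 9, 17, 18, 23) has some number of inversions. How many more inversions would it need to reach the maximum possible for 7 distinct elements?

Maximum inversions for 7 distinct elements is C(7, 2) = 7·6/2 = 21.
Current inversions — for each element, count later smaller elements:
2: 0
3: 0
8: 0
9: 0
17: 0
18: 0
23: 0
Current total: 0 + 0 + 0 + 0 + 0 + 0 + 0 = 0
Shortfall: 21 − 0 = 21

21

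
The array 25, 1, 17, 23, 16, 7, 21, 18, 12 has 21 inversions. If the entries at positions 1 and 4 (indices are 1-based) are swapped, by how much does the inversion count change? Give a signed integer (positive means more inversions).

Positions 1 and 4 hold 25 and 23; after swapping, the array is [23, 1, 17, 25, 16, 7, 21, 18, 12].
Element-by-element contributions:
23: 7
1: 0
17: 3
25: 5
16: 2
7: 0
21: 2
18: 1
12: 0
Sum: 7 + 0 + 3 + 5 + 2 + 0 + 2 + 1 + 0 = 20
Change: 20 − 21 = -1

-1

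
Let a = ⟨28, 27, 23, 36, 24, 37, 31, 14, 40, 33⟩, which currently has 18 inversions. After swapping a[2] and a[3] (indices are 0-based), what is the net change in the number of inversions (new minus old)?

+1

Positions 2 and 3 hold 23 and 36; after swapping, the array is [28, 27, 36, 23, 24, 37, 31, 14, 40, 33].
Element-by-element contributions:
28 → 27, 23, 24, 14 → 4
27 → 23, 24, 14 → 3
36 → 23, 24, 31, 14, 33 → 5
23 → 14 → 1
24 → 14 → 1
37 → 31, 14, 33 → 3
31 → 14 → 1
14 → none → 0
40 → 33 → 1
33 → none → 0
Sum: 4 + 3 + 5 + 1 + 1 + 3 + 1 + 0 + 1 + 0 = 19
Change: 19 − 18 = +1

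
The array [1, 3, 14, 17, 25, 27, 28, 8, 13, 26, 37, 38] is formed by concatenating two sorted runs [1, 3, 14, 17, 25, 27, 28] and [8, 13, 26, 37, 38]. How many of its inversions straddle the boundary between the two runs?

Split inversions: 12

Take each right-half value and tally the left-half values above it:
r = 8: 14, 17, 25, 27, 28 → 5
r = 13: 14, 17, 25, 27, 28 → 5
r = 26: 27, 28 → 2
r = 37: none → 0
r = 38: none → 0
Cross-inversions: 5 + 5 + 2 + 0 + 0 = 12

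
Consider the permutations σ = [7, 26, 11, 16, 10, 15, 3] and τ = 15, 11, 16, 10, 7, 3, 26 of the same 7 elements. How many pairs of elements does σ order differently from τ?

There are 12 discordant pairs.

Assign each item its position (1..7) in the first ordering, then rewrite the second ordering as that position sequence:
positions: 7→1, 26→2, 11→3, 16→4, 10→5, 15→6, 3→7
second ordering as positions: [6, 3, 4, 5, 1, 7, 2]
Discordant pairs = inversions in this position sequence.
6: 3, 4, 5, 1, 2 → 5
3: 1, 2 → 2
4: 1, 2 → 2
5: 1, 2 → 2
1: 0
7: 2 → 1
2: 0
Total: 5 + 2 + 2 + 2 + 0 + 1 + 0 = 12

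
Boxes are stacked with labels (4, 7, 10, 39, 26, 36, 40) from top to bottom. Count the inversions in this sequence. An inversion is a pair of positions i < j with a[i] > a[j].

2

For each element, count later entries that are smaller:
4 → none → 0
7 → none → 0
10 → none → 0
39 → 26, 36 → 2
26 → none → 0
36 → none → 0
40 → none → 0
Sum: 0 + 0 + 0 + 2 + 0 + 0 + 0 = 2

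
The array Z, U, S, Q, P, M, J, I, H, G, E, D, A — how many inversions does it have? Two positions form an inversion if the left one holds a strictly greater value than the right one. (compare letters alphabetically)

78 out-of-order pairs

Sweep left to right; for each value list the smaller values that follow it:
Z → U, S, Q, P, M, J, I, H, G, E, D, A → 12
U → S, Q, P, M, J, I, H, G, E, D, A → 11
S → Q, P, M, J, I, H, G, E, D, A → 10
Q → P, M, J, I, H, G, E, D, A → 9
P → M, J, I, H, G, E, D, A → 8
M → J, I, H, G, E, D, A → 7
J → I, H, G, E, D, A → 6
I → H, G, E, D, A → 5
H → G, E, D, A → 4
G → E, D, A → 3
E → D, A → 2
D → A → 1
A → none → 0
Sum: 12 + 11 + 10 + 9 + 8 + 7 + 6 + 5 + 4 + 3 + 2 + 1 + 0 = 78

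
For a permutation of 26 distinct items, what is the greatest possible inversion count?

325

The maximum occurs when the array is in strictly decreasing order: every one of the C(26, 2) pairs is inverted.
C(26, 2) = 26·25/2 = 325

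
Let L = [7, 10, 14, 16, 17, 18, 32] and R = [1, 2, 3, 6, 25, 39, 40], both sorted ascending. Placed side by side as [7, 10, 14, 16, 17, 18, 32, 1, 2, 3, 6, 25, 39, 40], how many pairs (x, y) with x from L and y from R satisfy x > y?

29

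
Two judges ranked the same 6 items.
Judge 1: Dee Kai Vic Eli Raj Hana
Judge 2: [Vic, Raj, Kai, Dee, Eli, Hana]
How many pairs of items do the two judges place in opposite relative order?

6

Assign each item its position (1..6) in the first ordering, then rewrite the second ordering as that position sequence:
positions: Dee→1, Kai→2, Vic→3, Eli→4, Raj→5, Hana→6
second ordering as positions: [3, 5, 2, 1, 4, 6]
Discordant pairs = inversions in this position sequence.
3: 2, 1 → 2
5: 2, 1, 4 → 3
2: 1 → 1
1: 0
4: 0
6: 0
Total: 2 + 3 + 1 + 0 + 0 + 0 = 6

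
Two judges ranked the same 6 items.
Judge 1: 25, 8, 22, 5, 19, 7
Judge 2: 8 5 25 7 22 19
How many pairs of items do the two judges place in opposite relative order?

Discordant pairs: 5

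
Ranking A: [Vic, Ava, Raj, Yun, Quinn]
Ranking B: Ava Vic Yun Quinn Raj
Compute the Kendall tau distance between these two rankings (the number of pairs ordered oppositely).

Assign each item its position (1..5) in the first ordering, then rewrite the second ordering as that position sequence:
positions: Vic→1, Ava→2, Raj→3, Yun→4, Quinn→5
second ordering as positions: [2, 1, 4, 5, 3]
Discordant pairs = inversions in this position sequence.
2: 1 → 1
1: 0
4: 3 → 1
5: 3 → 1
3: 0
Total: 1 + 0 + 1 + 1 + 0 = 3

There are 3 discordant pairs.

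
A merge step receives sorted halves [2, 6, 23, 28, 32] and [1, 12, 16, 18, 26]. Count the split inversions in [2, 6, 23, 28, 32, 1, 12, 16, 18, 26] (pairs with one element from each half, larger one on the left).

Count, for every r in R, how many entries of L exceed r:
r = 1: 2, 6, 23, 28, 32 → 5
r = 12: 23, 28, 32 → 3
r = 16: 23, 28, 32 → 3
r = 18: 23, 28, 32 → 3
r = 26: 28, 32 → 2
Cross-inversions: 5 + 3 + 3 + 3 + 2 = 16

16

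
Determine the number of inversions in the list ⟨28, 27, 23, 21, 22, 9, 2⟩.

20

Element-by-element contributions:
28 → 27, 23, 21, 22, 9, 2 → 6
27 → 23, 21, 22, 9, 2 → 5
23 → 21, 22, 9, 2 → 4
21 → 9, 2 → 2
22 → 9, 2 → 2
9 → 2 → 1
2 → none → 0
Sum: 6 + 5 + 4 + 2 + 2 + 1 + 0 = 20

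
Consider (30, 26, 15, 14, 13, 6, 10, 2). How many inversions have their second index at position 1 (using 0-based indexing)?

1 such element

The element at index 1 is 26.
Elements before it: 30
Those larger than 26: 30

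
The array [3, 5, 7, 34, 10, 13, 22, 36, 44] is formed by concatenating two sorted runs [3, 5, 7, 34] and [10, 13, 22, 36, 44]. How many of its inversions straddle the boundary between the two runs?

3 split inversions

Count, for every r in R, how many entries of L exceed r:
r = 10: 34 → 1
r = 13: 34 → 1
r = 22: 34 → 1
r = 36: none → 0
r = 44: none → 0
Cross-inversions: 1 + 1 + 1 + 0 + 0 = 3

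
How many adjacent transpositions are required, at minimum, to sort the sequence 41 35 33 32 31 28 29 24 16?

35

The minimum number of adjacent swaps to sort an array equals its inversion count, since every such swap removes exactly one inversion.
Count inversions — for each element, later elements that are smaller:
41: 35, 33, 32, 31, 28, 29, 24, 16 → 8
35: 33, 32, 31, 28, 29, 24, 16 → 7
33: 32, 31, 28, 29, 24, 16 → 6
32: 31, 28, 29, 24, 16 → 5
31: 28, 29, 24, 16 → 4
28: 24, 16 → 2
29: 24, 16 → 2
24: 16 → 1
16: none → 0
Total inversions: 8 + 7 + 6 + 5 + 4 + 2 + 2 + 1 + 0 = 35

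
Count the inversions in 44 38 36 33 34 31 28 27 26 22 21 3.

Element-by-element contributions:
44: 11
38: 10
36: 9
33: 7
34: 7
31: 6
28: 5
27: 4
26: 3
22: 2
21: 1
3: 0
Sum: 11 + 10 + 9 + 7 + 7 + 6 + 5 + 4 + 3 + 2 + 1 + 0 = 65

65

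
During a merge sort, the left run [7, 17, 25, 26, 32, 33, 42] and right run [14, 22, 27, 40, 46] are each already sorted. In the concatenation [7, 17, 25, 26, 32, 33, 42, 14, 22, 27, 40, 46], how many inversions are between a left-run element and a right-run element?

15

For each element r of the right run, count left-run elements greater than r:
r = 14: 17, 25, 26, 32, 33, 42 → 6
r = 22: 25, 26, 32, 33, 42 → 5
r = 27: 32, 33, 42 → 3
r = 40: 42 → 1
r = 46: none → 0
Cross-inversions: 6 + 5 + 3 + 1 + 0 = 15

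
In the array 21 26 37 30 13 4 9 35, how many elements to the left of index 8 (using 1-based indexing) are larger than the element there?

The element at index 8 is 35.
Elements before it: 21, 26, 37, 30, 13, 4, 9
Those larger than 35: 37

1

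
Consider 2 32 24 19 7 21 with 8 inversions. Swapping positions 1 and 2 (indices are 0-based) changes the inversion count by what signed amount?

Positions 1 and 2 hold 32 and 24; after swapping, the array is [2, 24, 32, 19, 7, 21].
Count, for each position, how many later elements it exceeds:
2: 0
24: 3
32: 3
19: 1
7: 0
21: 0
Sum: 0 + 3 + 3 + 1 + 0 + 0 = 7
Change: 7 − 8 = -1

-1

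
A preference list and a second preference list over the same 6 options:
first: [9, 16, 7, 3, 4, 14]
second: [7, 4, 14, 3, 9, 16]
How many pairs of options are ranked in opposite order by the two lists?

Assign each item its position (1..6) in the first ordering, then rewrite the second ordering as that position sequence:
positions: 9→1, 16→2, 7→3, 3→4, 4→5, 14→6
second ordering as positions: [3, 5, 6, 4, 1, 2]
Discordant pairs = inversions in this position sequence.
3: 1, 2 → 2
5: 4, 1, 2 → 3
6: 4, 1, 2 → 3
4: 1, 2 → 2
1: 0
2: 0
Total: 2 + 3 + 3 + 2 + 0 + 0 = 10

10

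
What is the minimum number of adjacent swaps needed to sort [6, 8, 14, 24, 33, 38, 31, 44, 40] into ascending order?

There are 3 swaps.

Minimum adjacent swaps = number of inversions (each swap of adjacent out-of-order elements removes one inversion and no swap can remove more).
Count inversions — for each element, later elements that are smaller:
6: none → 0
8: none → 0
14: none → 0
24: none → 0
33: 31 → 1
38: 31 → 1
31: none → 0
44: 40 → 1
40: none → 0
Total inversions: 0 + 0 + 0 + 0 + 1 + 1 + 0 + 1 + 0 = 3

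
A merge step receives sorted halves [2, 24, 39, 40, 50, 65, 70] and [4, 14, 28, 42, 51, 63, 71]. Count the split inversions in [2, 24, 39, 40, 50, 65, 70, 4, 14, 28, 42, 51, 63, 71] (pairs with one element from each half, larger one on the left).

24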